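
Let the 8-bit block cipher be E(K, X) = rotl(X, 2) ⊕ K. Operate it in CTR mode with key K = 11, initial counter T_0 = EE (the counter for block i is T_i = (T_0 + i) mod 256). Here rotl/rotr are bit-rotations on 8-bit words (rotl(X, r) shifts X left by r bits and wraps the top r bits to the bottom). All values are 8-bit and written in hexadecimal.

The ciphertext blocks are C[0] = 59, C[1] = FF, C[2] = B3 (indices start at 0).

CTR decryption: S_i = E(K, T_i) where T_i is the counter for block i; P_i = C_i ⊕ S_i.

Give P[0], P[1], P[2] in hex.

P[0] = F3, P[1] = 51, P[2] = 61

P[0]: T = EE, S = E(K, T) = AA; 59 ⊕ AA = F3.
P[1]: T = EF, S = E(K, T) = AE; FF ⊕ AE = 51.
P[2]: T = F0, S = E(K, T) = D2; B3 ⊕ D2 = 61.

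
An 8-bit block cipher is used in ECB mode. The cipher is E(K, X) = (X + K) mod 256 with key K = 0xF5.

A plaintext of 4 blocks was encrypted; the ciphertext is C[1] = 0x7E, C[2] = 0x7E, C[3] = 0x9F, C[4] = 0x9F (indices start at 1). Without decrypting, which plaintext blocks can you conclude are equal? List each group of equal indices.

ECB encrypts each block independently with the same key, so equal ciphertext blocks imply equal plaintext blocks.
C[1] = C[2] = 0x7E, so P[1] = P[2].
C[3] = C[4] = 0x9F, so P[3] = P[4].

P[1] = P[2]; P[3] = P[4]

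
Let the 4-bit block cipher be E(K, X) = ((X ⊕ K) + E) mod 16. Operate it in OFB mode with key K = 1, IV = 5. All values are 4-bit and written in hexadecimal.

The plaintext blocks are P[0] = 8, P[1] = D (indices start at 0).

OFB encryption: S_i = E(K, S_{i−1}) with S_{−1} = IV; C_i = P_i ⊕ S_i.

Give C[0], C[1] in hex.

C[0]: S = E(K, 5) = 2; 8 ⊕ 2 = A.
C[1]: S = E(K, 2) = 1; D ⊕ 1 = C.

C[0] = A, C[1] = C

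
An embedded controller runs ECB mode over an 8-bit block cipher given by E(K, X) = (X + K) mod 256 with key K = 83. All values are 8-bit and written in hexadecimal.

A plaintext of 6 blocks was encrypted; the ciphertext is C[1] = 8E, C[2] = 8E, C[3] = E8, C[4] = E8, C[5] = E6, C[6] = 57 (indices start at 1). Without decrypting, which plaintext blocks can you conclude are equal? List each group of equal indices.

ECB encrypts each block independently with the same key, so equal ciphertext blocks imply equal plaintext blocks.
C[1] = C[2] = 8E, so P[1] = P[2].
C[3] = C[4] = E8, so P[3] = P[4].

P[1] = P[2]; P[3] = P[4]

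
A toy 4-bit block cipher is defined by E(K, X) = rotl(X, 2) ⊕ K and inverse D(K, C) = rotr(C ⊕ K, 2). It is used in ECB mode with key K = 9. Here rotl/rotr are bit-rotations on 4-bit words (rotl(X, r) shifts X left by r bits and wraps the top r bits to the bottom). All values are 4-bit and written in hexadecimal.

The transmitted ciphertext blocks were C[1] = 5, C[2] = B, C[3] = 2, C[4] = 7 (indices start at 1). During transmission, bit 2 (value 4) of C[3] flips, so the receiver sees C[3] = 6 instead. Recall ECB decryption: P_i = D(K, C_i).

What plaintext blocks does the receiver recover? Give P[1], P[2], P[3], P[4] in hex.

P[1] = 3, P[2] = 8, P[3] = F, P[4] = B

Only C[3] changed, to 6. In ECB, a change in C_i affects only P_i. Decrypting the received ciphertext:
P[1]: D(K, 5) = 3.
P[2]: D(K, B) = 8.
P[3]: D(K, 6) = F.
P[4]: D(K, 7) = B.
Blocks that differ from the original plaintext: P[3].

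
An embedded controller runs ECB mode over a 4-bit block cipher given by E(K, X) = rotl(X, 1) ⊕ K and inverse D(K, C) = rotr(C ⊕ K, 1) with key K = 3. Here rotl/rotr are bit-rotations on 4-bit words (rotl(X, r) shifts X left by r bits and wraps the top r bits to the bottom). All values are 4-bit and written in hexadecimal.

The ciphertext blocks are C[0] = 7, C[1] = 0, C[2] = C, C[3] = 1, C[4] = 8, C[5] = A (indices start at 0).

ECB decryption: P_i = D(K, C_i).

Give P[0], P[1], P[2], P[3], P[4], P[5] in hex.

P[0] = 2, P[1] = 9, P[2] = F, P[3] = 1, P[4] = D, P[5] = C

P[0]: D(K, 7) = 2.
P[1]: D(K, 0) = 9.
P[2]: D(K, C) = F.
P[3]: D(K, 1) = 1.
P[4]: D(K, 8) = D.
P[5]: D(K, A) = C.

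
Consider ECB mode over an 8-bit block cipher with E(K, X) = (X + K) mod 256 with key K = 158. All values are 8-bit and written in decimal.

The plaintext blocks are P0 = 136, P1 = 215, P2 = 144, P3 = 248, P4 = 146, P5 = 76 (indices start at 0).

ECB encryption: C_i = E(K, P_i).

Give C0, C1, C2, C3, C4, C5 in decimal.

C0 = 38, C1 = 117, C2 = 46, C3 = 150, C4 = 48, C5 = 234

C0: E(K, 136) = 38.
C1: E(K, 215) = 117.
C2: E(K, 144) = 46.
C3: E(K, 248) = 150.
C4: E(K, 146) = 48.
C5: E(K, 76) = 234.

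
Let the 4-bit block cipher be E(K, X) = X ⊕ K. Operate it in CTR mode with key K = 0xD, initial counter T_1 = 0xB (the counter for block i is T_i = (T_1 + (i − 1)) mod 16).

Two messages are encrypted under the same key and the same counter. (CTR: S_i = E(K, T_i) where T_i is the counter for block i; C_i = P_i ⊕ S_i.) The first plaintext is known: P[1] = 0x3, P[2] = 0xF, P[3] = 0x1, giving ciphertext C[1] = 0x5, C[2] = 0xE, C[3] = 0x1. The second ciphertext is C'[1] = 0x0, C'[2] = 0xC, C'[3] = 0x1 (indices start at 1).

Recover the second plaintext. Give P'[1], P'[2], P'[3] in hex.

In CTR with a reused counter, both messages share the same keystream S_i, so C_i ⊕ C'_i = P_i ⊕ P'_i and thus P'_i = P_i ⊕ C_i ⊕ C'_i.
P'[1]: 0x3 ⊕ 0x5 ⊕ 0x0 = 0x6.
P'[2]: 0xF ⊕ 0xE ⊕ 0xC = 0xD.
P'[3]: 0x1 ⊕ 0x1 ⊕ 0x1 = 0x1.

P'[1] = 0x6, P'[2] = 0xD, P'[3] = 0x1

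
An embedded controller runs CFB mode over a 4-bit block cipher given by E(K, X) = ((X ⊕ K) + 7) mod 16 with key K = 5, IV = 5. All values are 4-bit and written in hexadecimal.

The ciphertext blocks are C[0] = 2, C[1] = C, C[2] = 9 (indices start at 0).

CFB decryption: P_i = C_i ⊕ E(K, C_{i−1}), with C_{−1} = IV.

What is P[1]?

P[1]: E(K, 2) = E; C ⊕ E = 2.

P[1] = 2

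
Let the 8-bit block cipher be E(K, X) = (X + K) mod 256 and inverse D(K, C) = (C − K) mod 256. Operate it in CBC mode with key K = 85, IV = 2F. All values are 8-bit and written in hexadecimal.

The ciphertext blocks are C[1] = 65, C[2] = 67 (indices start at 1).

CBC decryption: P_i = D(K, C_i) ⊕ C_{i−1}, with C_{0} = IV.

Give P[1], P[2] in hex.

P[1] = CF, P[2] = 87

P[1]: D(K, 65) = E0; E0 ⊕ 2F = CF.
P[2]: D(K, 67) = E2; E2 ⊕ 65 = 87.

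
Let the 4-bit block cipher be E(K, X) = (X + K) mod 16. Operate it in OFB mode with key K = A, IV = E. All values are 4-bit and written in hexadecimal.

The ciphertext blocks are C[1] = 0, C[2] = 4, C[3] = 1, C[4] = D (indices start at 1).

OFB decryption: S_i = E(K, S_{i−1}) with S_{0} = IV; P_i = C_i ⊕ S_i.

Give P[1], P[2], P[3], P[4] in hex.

P[1]: S = E(K, E) = 8; 0 ⊕ 8 = 8.
P[2]: S = E(K, 8) = 2; 4 ⊕ 2 = 6.
P[3]: S = E(K, 2) = C; 1 ⊕ C = D.
P[4]: S = E(K, C) = 6; D ⊕ 6 = B.

P[1] = 8, P[2] = 6, P[3] = D, P[4] = B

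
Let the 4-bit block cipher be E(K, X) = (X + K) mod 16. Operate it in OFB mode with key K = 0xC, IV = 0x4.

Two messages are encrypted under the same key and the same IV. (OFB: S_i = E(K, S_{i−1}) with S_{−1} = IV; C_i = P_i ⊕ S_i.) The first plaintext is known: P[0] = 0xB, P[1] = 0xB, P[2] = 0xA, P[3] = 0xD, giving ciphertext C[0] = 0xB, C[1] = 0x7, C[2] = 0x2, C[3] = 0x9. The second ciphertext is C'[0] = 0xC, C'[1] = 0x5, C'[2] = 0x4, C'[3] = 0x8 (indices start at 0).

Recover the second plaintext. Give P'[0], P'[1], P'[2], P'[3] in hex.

P'[0] = 0xC, P'[1] = 0x9, P'[2] = 0xC, P'[3] = 0xC

In OFB with a reused IV, both messages share the same keystream S_i, so C_i ⊕ C'_i = P_i ⊕ P'_i and thus P'_i = P_i ⊕ C_i ⊕ C'_i.
P'[0]: 0xB ⊕ 0xB ⊕ 0xC = 0xC.
P'[1]: 0xB ⊕ 0x7 ⊕ 0x5 = 0x9.
P'[2]: 0xA ⊕ 0x2 ⊕ 0x4 = 0xC.
P'[3]: 0xD ⊕ 0x9 ⊕ 0x8 = 0xC.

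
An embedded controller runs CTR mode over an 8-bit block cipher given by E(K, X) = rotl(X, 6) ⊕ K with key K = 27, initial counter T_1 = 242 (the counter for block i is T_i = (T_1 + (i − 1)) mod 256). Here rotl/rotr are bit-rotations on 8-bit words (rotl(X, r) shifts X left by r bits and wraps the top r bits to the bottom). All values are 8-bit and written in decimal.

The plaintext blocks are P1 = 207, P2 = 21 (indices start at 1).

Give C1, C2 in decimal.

C1 = 104, C2 = 242

CTR encryption: S_i = E(K, T_i) where T_i is the counter for block i; C_i = P_i ⊕ S_i.
C1: T = 242, S = E(K, T) = 167; 207 ⊕ 167 = 104.
C2: T = 243, S = E(K, T) = 231; 21 ⊕ 231 = 242.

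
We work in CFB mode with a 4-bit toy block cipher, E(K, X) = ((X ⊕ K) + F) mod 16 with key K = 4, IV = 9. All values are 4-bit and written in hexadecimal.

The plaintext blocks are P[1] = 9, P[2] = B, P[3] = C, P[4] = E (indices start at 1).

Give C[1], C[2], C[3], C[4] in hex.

C[1] = 5, C[2] = B, C[3] = 2, C[4] = B

CFB encryption: C_i = P_i ⊕ E(K, C_{i−1}), with C_{0} = IV.
C[1]: E(K, 9) = C; 9 ⊕ C = 5.
C[2]: E(K, 5) = 0; B ⊕ 0 = B.
C[3]: E(K, B) = E; C ⊕ E = 2.
C[4]: E(K, 2) = 5; E ⊕ 5 = B.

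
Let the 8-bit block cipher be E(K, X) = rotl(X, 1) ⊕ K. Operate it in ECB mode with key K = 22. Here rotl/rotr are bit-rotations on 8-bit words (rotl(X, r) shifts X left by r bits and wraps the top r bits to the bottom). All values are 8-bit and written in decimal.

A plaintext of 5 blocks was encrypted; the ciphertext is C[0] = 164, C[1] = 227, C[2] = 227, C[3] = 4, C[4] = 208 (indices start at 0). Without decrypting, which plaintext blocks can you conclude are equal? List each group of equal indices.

ECB encrypts each block independently with the same key, so equal ciphertext blocks imply equal plaintext blocks.
C[1] = C[2] = 227, so P[1] = P[2].

P[1] = P[2]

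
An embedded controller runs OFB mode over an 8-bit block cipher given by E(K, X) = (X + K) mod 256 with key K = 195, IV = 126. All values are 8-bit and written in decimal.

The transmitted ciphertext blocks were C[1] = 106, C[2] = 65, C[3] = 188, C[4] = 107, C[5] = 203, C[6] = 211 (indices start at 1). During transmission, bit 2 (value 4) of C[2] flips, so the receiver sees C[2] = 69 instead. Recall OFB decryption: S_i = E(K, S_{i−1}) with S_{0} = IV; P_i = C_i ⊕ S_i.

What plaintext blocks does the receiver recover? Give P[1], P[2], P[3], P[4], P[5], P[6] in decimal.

P[1] = 43, P[2] = 65, P[3] = 123, P[4] = 225, P[5] = 134, P[6] = 195

Only C[2] changed, to 69. In OFB, a change in C_i flips the same bit in P_i only; the keystream is unaffected. Decrypting the received ciphertext:
P[1]: S = E(K, 126) = 65; 106 ⊕ 65 = 43.
P[2]: S = E(K, 65) = 4; 69 ⊕ 4 = 65.
P[3]: S = E(K, 4) = 199; 188 ⊕ 199 = 123.
P[4]: S = E(K, 199) = 138; 107 ⊕ 138 = 225.
P[5]: S = E(K, 138) = 77; 203 ⊕ 77 = 134.
P[6]: S = E(K, 77) = 16; 211 ⊕ 16 = 195.
Blocks that differ from the original plaintext: P[2].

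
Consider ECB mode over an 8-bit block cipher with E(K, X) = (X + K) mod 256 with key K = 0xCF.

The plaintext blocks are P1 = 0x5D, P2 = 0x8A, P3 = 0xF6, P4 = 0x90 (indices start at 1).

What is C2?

ECB encryption: C_i = E(K, P_i).
C2: E(K, 0x8A) = 0x59.

C2 = 0x59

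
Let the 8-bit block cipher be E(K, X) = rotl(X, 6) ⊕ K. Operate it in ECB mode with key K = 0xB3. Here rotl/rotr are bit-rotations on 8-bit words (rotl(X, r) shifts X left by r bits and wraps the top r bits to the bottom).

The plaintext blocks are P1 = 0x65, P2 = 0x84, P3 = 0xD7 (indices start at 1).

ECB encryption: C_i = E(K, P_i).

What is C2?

C2 = 0x92

C2: E(K, 0x84) = 0x92.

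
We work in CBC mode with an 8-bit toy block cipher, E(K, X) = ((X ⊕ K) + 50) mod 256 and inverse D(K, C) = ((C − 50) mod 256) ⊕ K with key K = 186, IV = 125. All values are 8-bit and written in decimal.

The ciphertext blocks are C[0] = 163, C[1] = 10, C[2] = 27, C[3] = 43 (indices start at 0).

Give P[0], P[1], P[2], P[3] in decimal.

CBC decryption: P_i = D(K, C_i) ⊕ C_{i−1}, with C_{−1} = IV.
P[0]: D(K, 163) = 203; 203 ⊕ 125 = 182.
P[1]: D(K, 10) = 98; 98 ⊕ 163 = 193.
P[2]: D(K, 27) = 83; 83 ⊕ 10 = 89.
P[3]: D(K, 43) = 67; 67 ⊕ 27 = 88.

P[0] = 182, P[1] = 193, P[2] = 89, P[3] = 88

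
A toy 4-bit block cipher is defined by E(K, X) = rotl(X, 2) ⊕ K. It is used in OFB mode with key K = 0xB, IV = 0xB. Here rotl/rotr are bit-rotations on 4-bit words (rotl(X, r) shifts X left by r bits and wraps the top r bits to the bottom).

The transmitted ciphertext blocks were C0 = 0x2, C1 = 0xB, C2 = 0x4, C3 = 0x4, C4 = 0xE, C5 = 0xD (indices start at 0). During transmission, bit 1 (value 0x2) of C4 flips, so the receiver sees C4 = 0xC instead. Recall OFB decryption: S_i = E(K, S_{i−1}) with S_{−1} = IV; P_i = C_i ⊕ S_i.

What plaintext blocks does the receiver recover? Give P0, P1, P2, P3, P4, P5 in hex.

P0 = 0x7, P1 = 0x5, P2 = 0x4, P3 = 0xF, P4 = 0x9, P5 = 0x3

Only C4 changed, to 0xC. In OFB, a change in C_i flips the same bit in P_i only; the keystream is unaffected. Decrypting the received ciphertext:
P0: S = E(K, 0xB) = 0x5; 0x2 ⊕ 0x5 = 0x7.
P1: S = E(K, 0x5) = 0xE; 0xB ⊕ 0xE = 0x5.
P2: S = E(K, 0xE) = 0x0; 0x4 ⊕ 0x0 = 0x4.
P3: S = E(K, 0x0) = 0xB; 0x4 ⊕ 0xB = 0xF.
P4: S = E(K, 0xB) = 0x5; 0xC ⊕ 0x5 = 0x9.
P5: S = E(K, 0x5) = 0xE; 0xD ⊕ 0xE = 0x3.
Blocks that differ from the original plaintext: P4.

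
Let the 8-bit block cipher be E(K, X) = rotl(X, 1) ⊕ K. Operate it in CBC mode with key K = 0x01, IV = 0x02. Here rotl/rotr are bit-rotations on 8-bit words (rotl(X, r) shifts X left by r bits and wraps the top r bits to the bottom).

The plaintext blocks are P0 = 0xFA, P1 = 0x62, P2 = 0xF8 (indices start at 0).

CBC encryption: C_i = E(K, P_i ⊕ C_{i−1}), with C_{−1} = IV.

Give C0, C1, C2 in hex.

C0 = 0xF0, C1 = 0x24, C2 = 0xB8

C0: P0 ⊕ 0x02 = 0xF8; E(K, 0xF8) = 0xF0.
C1: P1 ⊕ 0xF0 = 0x92; E(K, 0x92) = 0x24.
C2: P2 ⊕ 0x24 = 0xDC; E(K, 0xDC) = 0xB8.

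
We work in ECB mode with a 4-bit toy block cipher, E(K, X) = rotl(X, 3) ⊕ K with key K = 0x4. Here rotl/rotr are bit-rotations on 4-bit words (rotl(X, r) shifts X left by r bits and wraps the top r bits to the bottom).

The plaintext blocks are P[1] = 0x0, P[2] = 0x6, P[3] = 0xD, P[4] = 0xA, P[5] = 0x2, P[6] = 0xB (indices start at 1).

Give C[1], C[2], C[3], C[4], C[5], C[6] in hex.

C[1] = 0x4, C[2] = 0x7, C[3] = 0xA, C[4] = 0x1, C[5] = 0x5, C[6] = 0x9

ECB encryption: C_i = E(K, P_i).
C[1]: E(K, 0x0) = 0x4.
C[2]: E(K, 0x6) = 0x7.
C[3]: E(K, 0xD) = 0xA.
C[4]: E(K, 0xA) = 0x1.
C[5]: E(K, 0x2) = 0x5.
C[6]: E(K, 0xB) = 0x9.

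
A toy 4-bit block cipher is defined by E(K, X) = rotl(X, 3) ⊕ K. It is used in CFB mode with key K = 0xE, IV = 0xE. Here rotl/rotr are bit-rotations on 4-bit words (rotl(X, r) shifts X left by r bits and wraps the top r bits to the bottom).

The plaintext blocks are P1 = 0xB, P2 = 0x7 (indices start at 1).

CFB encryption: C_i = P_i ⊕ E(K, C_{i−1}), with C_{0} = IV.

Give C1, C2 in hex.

C1: E(K, 0xE) = 0x9; 0xB ⊕ 0x9 = 0x2.
C2: E(K, 0x2) = 0xF; 0x7 ⊕ 0xF = 0x8.

C1 = 0x2, C2 = 0x8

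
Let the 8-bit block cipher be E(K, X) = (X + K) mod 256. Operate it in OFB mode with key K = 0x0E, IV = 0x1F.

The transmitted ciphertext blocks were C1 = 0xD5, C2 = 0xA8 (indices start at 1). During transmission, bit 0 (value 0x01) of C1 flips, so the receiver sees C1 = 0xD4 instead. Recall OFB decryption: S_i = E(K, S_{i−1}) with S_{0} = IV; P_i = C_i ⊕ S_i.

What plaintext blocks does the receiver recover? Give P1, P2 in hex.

Only C1 changed, to 0xD4. In OFB, a change in C_i flips the same bit in P_i only; the keystream is unaffected. Decrypting the received ciphertext:
P1: S = E(K, 0x1F) = 0x2D; 0xD4 ⊕ 0x2D = 0xF9.
P2: S = E(K, 0x2D) = 0x3B; 0xA8 ⊕ 0x3B = 0x93.
Blocks that differ from the original plaintext: P1.

P1 = 0xF9, P2 = 0x93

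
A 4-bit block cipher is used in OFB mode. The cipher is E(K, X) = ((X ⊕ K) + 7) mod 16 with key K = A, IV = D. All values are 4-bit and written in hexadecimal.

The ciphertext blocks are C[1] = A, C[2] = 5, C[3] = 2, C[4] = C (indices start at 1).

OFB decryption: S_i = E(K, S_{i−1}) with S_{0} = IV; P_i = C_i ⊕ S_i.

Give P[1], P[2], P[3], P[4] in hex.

P[1]: S = E(K, D) = E; A ⊕ E = 4.
P[2]: S = E(K, E) = B; 5 ⊕ B = E.
P[3]: S = E(K, B) = 8; 2 ⊕ 8 = A.
P[4]: S = E(K, 8) = 9; C ⊕ 9 = 5.

P[1] = 4, P[2] = E, P[3] = A, P[4] = 5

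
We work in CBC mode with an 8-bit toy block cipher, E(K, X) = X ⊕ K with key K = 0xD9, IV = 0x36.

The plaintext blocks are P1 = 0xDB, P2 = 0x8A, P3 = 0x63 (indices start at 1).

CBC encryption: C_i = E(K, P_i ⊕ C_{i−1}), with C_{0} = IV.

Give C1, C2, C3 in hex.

C1: P1 ⊕ 0x36 = 0xED; E(K, 0xED) = 0x34.
C2: P2 ⊕ 0x34 = 0xBE; E(K, 0xBE) = 0x67.
C3: P3 ⊕ 0x67 = 0x04; E(K, 0x04) = 0xDD.

C1 = 0x34, C2 = 0x67, C3 = 0xDD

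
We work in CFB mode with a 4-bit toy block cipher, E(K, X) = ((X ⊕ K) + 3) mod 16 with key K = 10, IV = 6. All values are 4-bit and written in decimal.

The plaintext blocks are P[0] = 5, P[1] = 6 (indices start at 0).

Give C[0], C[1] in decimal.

CFB encryption: C_i = P_i ⊕ E(K, C_{i−1}), with C_{−1} = IV.
C[0]: E(K, 6) = 15; 5 ⊕ 15 = 10.
C[1]: E(K, 10) = 3; 6 ⊕ 3 = 5.

C[0] = 10, C[1] = 5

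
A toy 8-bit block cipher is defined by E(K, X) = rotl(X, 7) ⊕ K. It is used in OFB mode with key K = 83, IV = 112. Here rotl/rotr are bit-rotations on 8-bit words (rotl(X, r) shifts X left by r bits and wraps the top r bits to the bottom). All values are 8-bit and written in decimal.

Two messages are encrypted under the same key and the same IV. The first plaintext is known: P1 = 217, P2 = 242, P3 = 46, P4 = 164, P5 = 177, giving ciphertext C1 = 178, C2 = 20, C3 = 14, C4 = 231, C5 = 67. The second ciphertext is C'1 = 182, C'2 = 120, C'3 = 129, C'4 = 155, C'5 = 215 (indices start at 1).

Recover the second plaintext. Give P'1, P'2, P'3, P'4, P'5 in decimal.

P'1 = 221, P'2 = 158, P'3 = 161, P'4 = 216, P'5 = 37

In OFB with a reused IV, both messages share the same keystream S_i, so C_i ⊕ C'_i = P_i ⊕ P'_i and thus P'_i = P_i ⊕ C_i ⊕ C'_i.
P'1: 217 ⊕ 178 ⊕ 182 = 221.
P'2: 242 ⊕ 20 ⊕ 120 = 158.
P'3: 46 ⊕ 14 ⊕ 129 = 161.
P'4: 164 ⊕ 231 ⊕ 155 = 216.
P'5: 177 ⊕ 67 ⊕ 215 = 37.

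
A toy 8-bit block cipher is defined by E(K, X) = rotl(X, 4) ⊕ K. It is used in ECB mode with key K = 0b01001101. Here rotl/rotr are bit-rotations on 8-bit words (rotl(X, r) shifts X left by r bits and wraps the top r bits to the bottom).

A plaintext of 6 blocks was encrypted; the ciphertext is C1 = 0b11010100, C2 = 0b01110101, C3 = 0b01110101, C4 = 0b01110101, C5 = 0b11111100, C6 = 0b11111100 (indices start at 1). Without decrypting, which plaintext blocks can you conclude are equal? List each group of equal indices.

P2 = P3 = P4; P5 = P6

ECB encrypts each block independently with the same key, so equal ciphertext blocks imply equal plaintext blocks.
C2 = C3 = C4 = 0b01110101, so P2 = P3 = P4.
C5 = C6 = 0b11111100, so P5 = P6.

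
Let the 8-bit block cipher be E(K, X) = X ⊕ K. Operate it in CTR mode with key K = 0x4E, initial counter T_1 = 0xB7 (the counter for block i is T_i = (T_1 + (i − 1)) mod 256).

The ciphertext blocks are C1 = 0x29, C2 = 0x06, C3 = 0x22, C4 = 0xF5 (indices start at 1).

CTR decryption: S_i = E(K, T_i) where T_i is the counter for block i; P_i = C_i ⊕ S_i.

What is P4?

P4 = 0x01

P4: T = 0xBA, S = E(K, T) = 0xF4; 0xF5 ⊕ 0xF4 = 0x01.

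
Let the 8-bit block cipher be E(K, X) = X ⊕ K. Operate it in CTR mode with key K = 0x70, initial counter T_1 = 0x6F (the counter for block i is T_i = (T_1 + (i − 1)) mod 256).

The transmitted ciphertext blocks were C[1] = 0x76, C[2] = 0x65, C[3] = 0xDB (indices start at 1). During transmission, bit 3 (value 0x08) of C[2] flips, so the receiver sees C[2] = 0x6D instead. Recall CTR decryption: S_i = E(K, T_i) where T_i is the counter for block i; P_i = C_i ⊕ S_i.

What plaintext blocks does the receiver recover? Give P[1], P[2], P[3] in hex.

P[1] = 0x69, P[2] = 0x6D, P[3] = 0xDA

Only C[2] changed, to 0x6D. In CTR, a change in C_i flips the same bit in P_i only; the keystream is unaffected. Decrypting the received ciphertext:
P[1]: T = 0x6F, S = E(K, T) = 0x1F; 0x76 ⊕ 0x1F = 0x69.
P[2]: T = 0x70, S = E(K, T) = 0x00; 0x6D ⊕ 0x00 = 0x6D.
P[3]: T = 0x71, S = E(K, T) = 0x01; 0xDB ⊕ 0x01 = 0xDA.
Blocks that differ from the original plaintext: P[2].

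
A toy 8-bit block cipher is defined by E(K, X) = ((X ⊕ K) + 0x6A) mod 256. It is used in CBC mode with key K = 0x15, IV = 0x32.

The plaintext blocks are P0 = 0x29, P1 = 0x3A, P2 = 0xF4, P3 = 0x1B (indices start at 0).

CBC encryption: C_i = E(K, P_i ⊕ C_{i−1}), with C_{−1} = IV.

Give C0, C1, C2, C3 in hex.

C0: P0 ⊕ 0x32 = 0x1B; E(K, 0x1B) = 0x78.
C1: P1 ⊕ 0x78 = 0x42; E(K, 0x42) = 0xC1.
C2: P2 ⊕ 0xC1 = 0x35; E(K, 0x35) = 0x8A.
C3: P3 ⊕ 0x8A = 0x91; E(K, 0x91) = 0xEE.

C0 = 0x78, C1 = 0xC1, C2 = 0x8A, C3 = 0xEE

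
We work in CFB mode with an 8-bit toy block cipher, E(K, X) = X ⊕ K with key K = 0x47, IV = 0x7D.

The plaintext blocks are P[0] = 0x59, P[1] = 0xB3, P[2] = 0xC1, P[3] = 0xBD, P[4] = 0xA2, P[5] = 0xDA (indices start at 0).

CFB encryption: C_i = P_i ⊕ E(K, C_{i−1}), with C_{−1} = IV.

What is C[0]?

C[0]: E(K, 0x7D) = 0x3A; 0x59 ⊕ 0x3A = 0x63.

C[0] = 0x63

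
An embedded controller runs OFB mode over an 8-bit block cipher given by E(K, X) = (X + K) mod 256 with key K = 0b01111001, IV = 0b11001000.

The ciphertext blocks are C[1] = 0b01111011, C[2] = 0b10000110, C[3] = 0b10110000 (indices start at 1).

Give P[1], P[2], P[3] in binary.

OFB decryption: S_i = E(K, S_{i−1}) with S_{0} = IV; P_i = C_i ⊕ S_i.
P[1]: S = E(K, 0b11001000) = 0b01000001; 0b01111011 ⊕ 0b01000001 = 0b00111010.
P[2]: S = E(K, 0b01000001) = 0b10111010; 0b10000110 ⊕ 0b10111010 = 0b00111100.
P[3]: S = E(K, 0b10111010) = 0b00110011; 0b10110000 ⊕ 0b00110011 = 0b10000011.

P[1] = 0b00111010, P[2] = 0b00111100, P[3] = 0b10000011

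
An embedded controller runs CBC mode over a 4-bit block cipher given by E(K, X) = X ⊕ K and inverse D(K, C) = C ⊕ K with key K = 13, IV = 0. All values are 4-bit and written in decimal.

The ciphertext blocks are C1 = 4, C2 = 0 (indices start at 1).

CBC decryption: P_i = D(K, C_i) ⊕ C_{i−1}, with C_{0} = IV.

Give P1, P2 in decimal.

P1 = 9, P2 = 9

P1: D(K, 4) = 9; 9 ⊕ 0 = 9.
P2: D(K, 0) = 13; 13 ⊕ 4 = 9.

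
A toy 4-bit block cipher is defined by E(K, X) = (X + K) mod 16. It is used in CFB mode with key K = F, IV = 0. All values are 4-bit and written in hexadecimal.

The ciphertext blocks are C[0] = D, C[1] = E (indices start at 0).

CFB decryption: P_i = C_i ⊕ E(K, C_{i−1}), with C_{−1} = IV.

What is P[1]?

P[1] = 2

P[1]: E(K, D) = C; E ⊕ C = 2.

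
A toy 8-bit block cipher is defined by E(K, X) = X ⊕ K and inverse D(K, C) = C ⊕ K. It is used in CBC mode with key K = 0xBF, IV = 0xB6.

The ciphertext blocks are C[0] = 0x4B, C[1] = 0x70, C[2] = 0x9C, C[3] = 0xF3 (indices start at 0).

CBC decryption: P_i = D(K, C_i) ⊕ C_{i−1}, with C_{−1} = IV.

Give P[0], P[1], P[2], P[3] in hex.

P[0]: D(K, 0x4B) = 0xF4; 0xF4 ⊕ 0xB6 = 0x42.
P[1]: D(K, 0x70) = 0xCF; 0xCF ⊕ 0x4B = 0x84.
P[2]: D(K, 0x9C) = 0x23; 0x23 ⊕ 0x70 = 0x53.
P[3]: D(K, 0xF3) = 0x4C; 0x4C ⊕ 0x9C = 0xD0.

P[0] = 0x42, P[1] = 0x84, P[2] = 0x53, P[3] = 0xD0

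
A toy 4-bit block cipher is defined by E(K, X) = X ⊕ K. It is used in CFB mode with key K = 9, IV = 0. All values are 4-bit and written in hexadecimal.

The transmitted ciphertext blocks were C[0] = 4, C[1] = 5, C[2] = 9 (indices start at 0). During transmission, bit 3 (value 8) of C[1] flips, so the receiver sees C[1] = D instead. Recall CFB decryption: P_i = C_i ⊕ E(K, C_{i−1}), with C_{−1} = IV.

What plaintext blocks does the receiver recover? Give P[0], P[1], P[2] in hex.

Only C[1] changed, to D. In CFB, a change in C_i flips the same bit in P_i and garbles P_{i+1}. Decrypting the received ciphertext:
P[0]: E(K, 0) = 9; 4 ⊕ 9 = D.
P[1]: E(K, 4) = D; D ⊕ D = 0.
P[2]: E(K, D) = 4; 9 ⊕ 4 = D.
Blocks that differ from the original plaintext: P[1], P[2].

P[0] = D, P[1] = 0, P[2] = D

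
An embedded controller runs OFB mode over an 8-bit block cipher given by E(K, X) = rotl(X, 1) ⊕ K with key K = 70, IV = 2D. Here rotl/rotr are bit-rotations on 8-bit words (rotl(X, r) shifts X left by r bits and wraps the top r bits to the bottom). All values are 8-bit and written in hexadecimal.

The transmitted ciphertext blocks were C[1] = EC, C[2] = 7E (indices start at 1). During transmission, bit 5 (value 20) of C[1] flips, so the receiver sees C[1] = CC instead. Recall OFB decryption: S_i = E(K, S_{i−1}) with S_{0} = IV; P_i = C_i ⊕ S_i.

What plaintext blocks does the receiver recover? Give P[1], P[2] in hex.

Only C[1] changed, to CC. In OFB, a change in C_i flips the same bit in P_i only; the keystream is unaffected. Decrypting the received ciphertext:
P[1]: S = E(K, 2D) = 2A; CC ⊕ 2A = E6.
P[2]: S = E(K, 2A) = 24; 7E ⊕ 24 = 5A.
Blocks that differ from the original plaintext: P[1].

P[1] = E6, P[2] = 5A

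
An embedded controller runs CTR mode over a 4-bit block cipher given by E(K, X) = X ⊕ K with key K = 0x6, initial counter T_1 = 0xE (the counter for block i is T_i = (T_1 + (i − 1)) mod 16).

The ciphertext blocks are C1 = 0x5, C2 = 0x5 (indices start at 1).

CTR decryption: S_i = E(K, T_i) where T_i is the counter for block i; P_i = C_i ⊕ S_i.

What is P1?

P1 = 0xD

P1: T = 0xE, S = E(K, T) = 0x8; 0x5 ⊕ 0x8 = 0xD.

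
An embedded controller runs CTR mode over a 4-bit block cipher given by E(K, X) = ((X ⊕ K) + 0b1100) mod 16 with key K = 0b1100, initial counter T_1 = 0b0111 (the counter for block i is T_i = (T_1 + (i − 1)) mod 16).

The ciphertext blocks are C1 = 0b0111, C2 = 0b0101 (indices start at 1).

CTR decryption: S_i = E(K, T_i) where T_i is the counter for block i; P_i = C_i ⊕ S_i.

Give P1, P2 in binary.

P1 = 0b0000, P2 = 0b0101

P1: T = 0b0111, S = E(K, T) = 0b0111; 0b0111 ⊕ 0b0111 = 0b0000.
P2: T = 0b1000, S = E(K, T) = 0b0000; 0b0101 ⊕ 0b0000 = 0b0101.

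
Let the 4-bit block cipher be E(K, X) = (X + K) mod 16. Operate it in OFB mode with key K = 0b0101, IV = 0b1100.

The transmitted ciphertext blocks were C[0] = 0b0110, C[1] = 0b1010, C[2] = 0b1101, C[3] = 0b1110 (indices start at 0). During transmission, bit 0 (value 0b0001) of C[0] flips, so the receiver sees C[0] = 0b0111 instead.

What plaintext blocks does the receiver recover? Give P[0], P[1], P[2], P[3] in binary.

OFB decryption: S_i = E(K, S_{i−1}) with S_{−1} = IV; P_i = C_i ⊕ S_i.
Only C[0] changed, to 0b0111. In OFB, a change in C_i flips the same bit in P_i only; the keystream is unaffected. Decrypting the received ciphertext:
P[0]: S = E(K, 0b1100) = 0b0001; 0b0111 ⊕ 0b0001 = 0b0110.
P[1]: S = E(K, 0b0001) = 0b0110; 0b1010 ⊕ 0b0110 = 0b1100.
P[2]: S = E(K, 0b0110) = 0b1011; 0b1101 ⊕ 0b1011 = 0b0110.
P[3]: S = E(K, 0b1011) = 0b0000; 0b1110 ⊕ 0b0000 = 0b1110.
Blocks that differ from the original plaintext: P[0].

P[0] = 0b0110, P[1] = 0b1100, P[2] = 0b0110, P[3] = 0b1110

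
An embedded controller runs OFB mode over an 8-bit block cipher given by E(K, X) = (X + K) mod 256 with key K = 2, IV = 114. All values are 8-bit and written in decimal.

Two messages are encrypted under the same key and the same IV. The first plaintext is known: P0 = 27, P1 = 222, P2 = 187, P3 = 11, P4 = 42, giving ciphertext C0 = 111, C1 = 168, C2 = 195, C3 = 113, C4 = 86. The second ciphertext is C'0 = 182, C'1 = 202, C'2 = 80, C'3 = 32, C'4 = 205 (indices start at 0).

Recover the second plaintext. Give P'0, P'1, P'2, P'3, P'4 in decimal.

In OFB with a reused IV, both messages share the same keystream S_i, so C_i ⊕ C'_i = P_i ⊕ P'_i and thus P'_i = P_i ⊕ C_i ⊕ C'_i.
P'0: 27 ⊕ 111 ⊕ 182 = 194.
P'1: 222 ⊕ 168 ⊕ 202 = 188.
P'2: 187 ⊕ 195 ⊕ 80 = 40.
P'3: 11 ⊕ 113 ⊕ 32 = 90.
P'4: 42 ⊕ 86 ⊕ 205 = 177.

P'0 = 194, P'1 = 188, P'2 = 40, P'3 = 90, P'4 = 177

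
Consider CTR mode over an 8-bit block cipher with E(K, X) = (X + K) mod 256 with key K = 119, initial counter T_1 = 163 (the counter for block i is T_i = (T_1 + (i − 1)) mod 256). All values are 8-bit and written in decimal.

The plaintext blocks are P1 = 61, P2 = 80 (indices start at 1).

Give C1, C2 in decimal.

CTR encryption: S_i = E(K, T_i) where T_i is the counter for block i; C_i = P_i ⊕ S_i.
C1: T = 163, S = E(K, T) = 26; 61 ⊕ 26 = 39.
C2: T = 164, S = E(K, T) = 27; 80 ⊕ 27 = 75.

C1 = 39, C2 = 75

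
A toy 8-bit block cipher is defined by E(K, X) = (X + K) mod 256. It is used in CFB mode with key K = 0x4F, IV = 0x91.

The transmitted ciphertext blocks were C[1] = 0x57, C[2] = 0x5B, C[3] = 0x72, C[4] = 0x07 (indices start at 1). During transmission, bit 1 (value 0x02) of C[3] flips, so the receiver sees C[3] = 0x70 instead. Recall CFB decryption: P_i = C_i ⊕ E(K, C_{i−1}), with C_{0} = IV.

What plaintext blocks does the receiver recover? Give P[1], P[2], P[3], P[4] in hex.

P[1] = 0xB7, P[2] = 0xFD, P[3] = 0xDA, P[4] = 0xB8

Only C[3] changed, to 0x70. In CFB, a change in C_i flips the same bit in P_i and garbles P_{i+1}. Decrypting the received ciphertext:
P[1]: E(K, 0x91) = 0xE0; 0x57 ⊕ 0xE0 = 0xB7.
P[2]: E(K, 0x57) = 0xA6; 0x5B ⊕ 0xA6 = 0xFD.
P[3]: E(K, 0x5B) = 0xAA; 0x70 ⊕ 0xAA = 0xDA.
P[4]: E(K, 0x70) = 0xBF; 0x07 ⊕ 0xBF = 0xB8.
Blocks that differ from the original plaintext: P[3], P[4].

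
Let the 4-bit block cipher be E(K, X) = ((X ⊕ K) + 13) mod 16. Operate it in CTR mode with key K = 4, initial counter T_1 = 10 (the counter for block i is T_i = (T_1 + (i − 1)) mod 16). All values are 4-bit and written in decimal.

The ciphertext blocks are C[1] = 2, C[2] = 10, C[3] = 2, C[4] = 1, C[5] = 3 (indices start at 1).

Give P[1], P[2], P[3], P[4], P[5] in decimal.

CTR decryption: S_i = E(K, T_i) where T_i is the counter for block i; P_i = C_i ⊕ S_i.
P[1]: T = 10, S = E(K, T) = 11; 2 ⊕ 11 = 9.
P[2]: T = 11, S = E(K, T) = 12; 10 ⊕ 12 = 6.
P[3]: T = 12, S = E(K, T) = 5; 2 ⊕ 5 = 7.
P[4]: T = 13, S = E(K, T) = 6; 1 ⊕ 6 = 7.
P[5]: T = 14, S = E(K, T) = 7; 3 ⊕ 7 = 4.

P[1] = 9, P[2] = 6, P[3] = 7, P[4] = 7, P[5] = 4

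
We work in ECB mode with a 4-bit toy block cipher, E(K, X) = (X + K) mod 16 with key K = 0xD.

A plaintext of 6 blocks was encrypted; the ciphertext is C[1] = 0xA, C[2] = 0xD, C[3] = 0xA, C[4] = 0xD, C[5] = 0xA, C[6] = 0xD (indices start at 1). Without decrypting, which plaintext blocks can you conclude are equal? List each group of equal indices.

ECB encrypts each block independently with the same key, so equal ciphertext blocks imply equal plaintext blocks.
C[1] = C[3] = C[5] = 0xA, so P[1] = P[3] = P[5].
C[2] = C[4] = C[6] = 0xD, so P[2] = P[4] = P[6].

P[1] = P[3] = P[5]; P[2] = P[4] = P[6]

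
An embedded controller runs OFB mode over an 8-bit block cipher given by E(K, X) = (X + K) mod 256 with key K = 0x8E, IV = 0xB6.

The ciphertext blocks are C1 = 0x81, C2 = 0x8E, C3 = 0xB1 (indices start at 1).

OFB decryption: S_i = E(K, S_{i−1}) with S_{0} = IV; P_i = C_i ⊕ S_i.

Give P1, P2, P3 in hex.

P1 = 0xC5, P2 = 0x5C, P3 = 0xD1

P1: S = E(K, 0xB6) = 0x44; 0x81 ⊕ 0x44 = 0xC5.
P2: S = E(K, 0x44) = 0xD2; 0x8E ⊕ 0xD2 = 0x5C.
P3: S = E(K, 0xD2) = 0x60; 0xB1 ⊕ 0x60 = 0xD1.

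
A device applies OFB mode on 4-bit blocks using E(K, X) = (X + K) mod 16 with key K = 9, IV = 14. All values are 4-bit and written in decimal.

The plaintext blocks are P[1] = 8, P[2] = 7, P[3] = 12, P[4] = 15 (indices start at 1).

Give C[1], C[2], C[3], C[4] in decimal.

C[1] = 15, C[2] = 7, C[3] = 5, C[4] = 13

OFB encryption: S_i = E(K, S_{i−1}) with S_{0} = IV; C_i = P_i ⊕ S_i.
C[1]: S = E(K, 14) = 7; 8 ⊕ 7 = 15.
C[2]: S = E(K, 7) = 0; 7 ⊕ 0 = 7.
C[3]: S = E(K, 0) = 9; 12 ⊕ 9 = 5.
C[4]: S = E(K, 9) = 2; 15 ⊕ 2 = 13.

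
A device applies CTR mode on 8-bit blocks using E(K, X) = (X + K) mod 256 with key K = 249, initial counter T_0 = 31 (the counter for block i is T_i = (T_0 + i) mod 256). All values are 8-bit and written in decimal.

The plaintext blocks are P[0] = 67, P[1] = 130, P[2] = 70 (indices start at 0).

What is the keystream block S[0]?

CTR encryption: S_i = E(K, T_i) where T_i is the counter for block i; C_i = P_i ⊕ S_i.
C[0]: T = 31, S = E(K, T) = 24; 67 ⊕ 24 = 91.
So S[0] = 24.

24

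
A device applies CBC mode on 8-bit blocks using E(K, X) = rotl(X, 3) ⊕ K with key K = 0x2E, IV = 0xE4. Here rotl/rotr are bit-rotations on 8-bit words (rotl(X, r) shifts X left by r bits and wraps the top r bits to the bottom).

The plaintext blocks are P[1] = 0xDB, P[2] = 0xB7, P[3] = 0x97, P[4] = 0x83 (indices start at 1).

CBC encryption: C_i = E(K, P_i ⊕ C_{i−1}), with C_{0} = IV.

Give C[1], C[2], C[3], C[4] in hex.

C[1]: P[1] ⊕ 0xE4 = 0x3F; E(K, 0x3F) = 0xD7.
C[2]: P[2] ⊕ 0xD7 = 0x60; E(K, 0x60) = 0x2D.
C[3]: P[3] ⊕ 0x2D = 0xBA; E(K, 0xBA) = 0xFB.
C[4]: P[4] ⊕ 0xFB = 0x78; E(K, 0x78) = 0xED.

C[1] = 0xD7, C[2] = 0x2D, C[3] = 0xFB, C[4] = 0xED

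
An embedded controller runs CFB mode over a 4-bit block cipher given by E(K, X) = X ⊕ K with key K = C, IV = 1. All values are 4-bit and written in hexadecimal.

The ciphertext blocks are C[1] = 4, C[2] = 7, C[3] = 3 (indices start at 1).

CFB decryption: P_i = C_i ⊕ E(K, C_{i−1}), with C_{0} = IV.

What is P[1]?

P[1]: E(K, 1) = D; 4 ⊕ D = 9.

P[1] = 9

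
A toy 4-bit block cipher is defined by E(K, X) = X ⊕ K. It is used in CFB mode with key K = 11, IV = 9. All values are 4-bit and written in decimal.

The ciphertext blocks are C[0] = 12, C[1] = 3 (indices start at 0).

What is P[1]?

P[1] = 4

CFB decryption: P_i = C_i ⊕ E(K, C_{i−1}), with C_{−1} = IV.
P[1]: E(K, 12) = 7; 3 ⊕ 7 = 4.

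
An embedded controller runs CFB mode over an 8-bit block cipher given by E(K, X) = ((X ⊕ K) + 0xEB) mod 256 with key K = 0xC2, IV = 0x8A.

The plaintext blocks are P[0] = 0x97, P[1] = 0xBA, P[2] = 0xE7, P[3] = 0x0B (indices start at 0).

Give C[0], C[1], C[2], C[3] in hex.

CFB encryption: C_i = P_i ⊕ E(K, C_{i−1}), with C_{−1} = IV.
C[0]: E(K, 0x8A) = 0x33; 0x97 ⊕ 0x33 = 0xA4.
C[1]: E(K, 0xA4) = 0x51; 0xBA ⊕ 0x51 = 0xEB.
C[2]: E(K, 0xEB) = 0x14; 0xE7 ⊕ 0x14 = 0xF3.
C[3]: E(K, 0xF3) = 0x1C; 0x0B ⊕ 0x1C = 0x17.

C[0] = 0xA4, C[1] = 0xEB, C[2] = 0xF3, C[3] = 0x17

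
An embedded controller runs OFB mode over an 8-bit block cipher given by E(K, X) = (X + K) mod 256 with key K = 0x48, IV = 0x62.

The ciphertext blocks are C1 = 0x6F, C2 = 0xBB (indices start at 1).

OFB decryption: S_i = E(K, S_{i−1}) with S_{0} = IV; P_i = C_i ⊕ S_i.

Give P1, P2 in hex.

P1: S = E(K, 0x62) = 0xAA; 0x6F ⊕ 0xAA = 0xC5.
P2: S = E(K, 0xAA) = 0xF2; 0xBB ⊕ 0xF2 = 0x49.

P1 = 0xC5, P2 = 0x49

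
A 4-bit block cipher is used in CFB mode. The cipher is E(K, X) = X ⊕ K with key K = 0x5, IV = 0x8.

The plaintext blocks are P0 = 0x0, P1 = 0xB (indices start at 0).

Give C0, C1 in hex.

C0 = 0xD, C1 = 0x3

CFB encryption: C_i = P_i ⊕ E(K, C_{i−1}), with C_{−1} = IV.
C0: E(K, 0x8) = 0xD; 0x0 ⊕ 0xD = 0xD.
C1: E(K, 0xD) = 0x8; 0xB ⊕ 0x8 = 0x3.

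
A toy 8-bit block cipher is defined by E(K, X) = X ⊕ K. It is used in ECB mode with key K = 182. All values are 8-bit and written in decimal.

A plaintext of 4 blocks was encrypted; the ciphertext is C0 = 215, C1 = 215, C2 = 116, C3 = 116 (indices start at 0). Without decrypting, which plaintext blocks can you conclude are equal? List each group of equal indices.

P0 = P1; P2 = P3

ECB encrypts each block independently with the same key, so equal ciphertext blocks imply equal plaintext blocks.
C0 = C1 = 215, so P0 = P1.
C2 = C3 = 116, so P2 = P3.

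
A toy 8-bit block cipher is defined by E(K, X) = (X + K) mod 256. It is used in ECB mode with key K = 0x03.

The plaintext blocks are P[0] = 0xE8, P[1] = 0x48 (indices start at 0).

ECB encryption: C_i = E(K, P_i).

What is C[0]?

C[0]: E(K, 0xE8) = 0xEB.

C[0] = 0xEB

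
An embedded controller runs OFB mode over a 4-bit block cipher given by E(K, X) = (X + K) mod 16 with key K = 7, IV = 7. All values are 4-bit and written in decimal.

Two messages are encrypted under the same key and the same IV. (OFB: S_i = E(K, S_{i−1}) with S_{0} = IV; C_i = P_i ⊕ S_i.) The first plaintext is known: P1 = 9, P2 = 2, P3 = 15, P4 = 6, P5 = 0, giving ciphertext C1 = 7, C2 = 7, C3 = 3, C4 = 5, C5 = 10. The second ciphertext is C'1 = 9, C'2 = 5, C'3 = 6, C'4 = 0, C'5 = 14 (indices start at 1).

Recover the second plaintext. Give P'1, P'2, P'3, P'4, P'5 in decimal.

P'1 = 7, P'2 = 0, P'3 = 10, P'4 = 3, P'5 = 4

In OFB with a reused IV, both messages share the same keystream S_i, so C_i ⊕ C'_i = P_i ⊕ P'_i and thus P'_i = P_i ⊕ C_i ⊕ C'_i.
P'1: 9 ⊕ 7 ⊕ 9 = 7.
P'2: 2 ⊕ 7 ⊕ 5 = 0.
P'3: 15 ⊕ 3 ⊕ 6 = 10.
P'4: 6 ⊕ 5 ⊕ 0 = 3.
P'5: 0 ⊕ 10 ⊕ 14 = 4.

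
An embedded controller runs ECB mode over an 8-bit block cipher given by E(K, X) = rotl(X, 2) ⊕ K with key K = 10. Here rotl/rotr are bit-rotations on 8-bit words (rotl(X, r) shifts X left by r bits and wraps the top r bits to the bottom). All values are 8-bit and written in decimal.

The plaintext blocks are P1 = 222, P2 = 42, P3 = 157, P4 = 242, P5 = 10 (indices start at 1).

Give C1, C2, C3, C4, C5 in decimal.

C1 = 113, C2 = 162, C3 = 124, C4 = 193, C5 = 34

ECB encryption: C_i = E(K, P_i).
C1: E(K, 222) = 113.
C2: E(K, 42) = 162.
C3: E(K, 157) = 124.
C4: E(K, 242) = 193.
C5: E(K, 10) = 34.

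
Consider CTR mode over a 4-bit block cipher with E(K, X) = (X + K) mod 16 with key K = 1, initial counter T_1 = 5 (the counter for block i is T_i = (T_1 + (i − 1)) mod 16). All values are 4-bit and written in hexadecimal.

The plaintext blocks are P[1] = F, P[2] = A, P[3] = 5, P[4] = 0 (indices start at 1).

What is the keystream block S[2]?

7

CTR encryption: S_i = E(K, T_i) where T_i is the counter for block i; C_i = P_i ⊕ S_i.
C[1]: T = 5, S = E(K, T) = 6; F ⊕ 6 = 9.
C[2]: T = 6, S = E(K, T) = 7; A ⊕ 7 = D.
So S[2] = 7.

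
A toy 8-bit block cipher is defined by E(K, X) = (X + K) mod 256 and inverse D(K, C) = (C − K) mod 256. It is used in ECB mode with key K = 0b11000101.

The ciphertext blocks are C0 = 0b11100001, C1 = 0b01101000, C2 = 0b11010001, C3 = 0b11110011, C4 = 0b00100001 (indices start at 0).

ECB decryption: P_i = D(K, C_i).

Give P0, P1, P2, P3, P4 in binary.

P0: D(K, 0b11100001) = 0b00011100.
P1: D(K, 0b01101000) = 0b10100011.
P2: D(K, 0b11010001) = 0b00001100.
P3: D(K, 0b11110011) = 0b00101110.
P4: D(K, 0b00100001) = 0b01011100.

P0 = 0b00011100, P1 = 0b10100011, P2 = 0b00001100, P3 = 0b00101110, P4 = 0b01011100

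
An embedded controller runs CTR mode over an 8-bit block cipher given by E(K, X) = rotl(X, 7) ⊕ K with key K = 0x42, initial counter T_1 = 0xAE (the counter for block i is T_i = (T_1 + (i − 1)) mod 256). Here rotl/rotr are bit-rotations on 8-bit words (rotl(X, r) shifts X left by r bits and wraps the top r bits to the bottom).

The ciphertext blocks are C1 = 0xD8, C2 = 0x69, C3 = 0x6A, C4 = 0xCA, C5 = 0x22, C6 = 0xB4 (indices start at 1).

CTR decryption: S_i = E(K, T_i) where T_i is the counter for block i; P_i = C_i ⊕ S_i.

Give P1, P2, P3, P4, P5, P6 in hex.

P1 = 0xCD, P2 = 0xFC, P3 = 0x70, P4 = 0x50, P5 = 0x39, P6 = 0x2F

P1: T = 0xAE, S = E(K, T) = 0x15; 0xD8 ⊕ 0x15 = 0xCD.
P2: T = 0xAF, S = E(K, T) = 0x95; 0x69 ⊕ 0x95 = 0xFC.
P3: T = 0xB0, S = E(K, T) = 0x1A; 0x6A ⊕ 0x1A = 0x70.
P4: T = 0xB1, S = E(K, T) = 0x9A; 0xCA ⊕ 0x9A = 0x50.
P5: T = 0xB2, S = E(K, T) = 0x1B; 0x22 ⊕ 0x1B = 0x39.
P6: T = 0xB3, S = E(K, T) = 0x9B; 0xB4 ⊕ 0x9B = 0x2F.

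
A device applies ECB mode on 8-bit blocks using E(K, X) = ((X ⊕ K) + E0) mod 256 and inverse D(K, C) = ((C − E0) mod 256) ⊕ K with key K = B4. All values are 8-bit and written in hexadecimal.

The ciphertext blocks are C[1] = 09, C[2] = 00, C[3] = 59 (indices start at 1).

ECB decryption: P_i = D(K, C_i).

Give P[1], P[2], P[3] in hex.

P[1]: D(K, 09) = 9D.
P[2]: D(K, 00) = 94.
P[3]: D(K, 59) = CD.

P[1] = 9D, P[2] = 94, P[3] = CD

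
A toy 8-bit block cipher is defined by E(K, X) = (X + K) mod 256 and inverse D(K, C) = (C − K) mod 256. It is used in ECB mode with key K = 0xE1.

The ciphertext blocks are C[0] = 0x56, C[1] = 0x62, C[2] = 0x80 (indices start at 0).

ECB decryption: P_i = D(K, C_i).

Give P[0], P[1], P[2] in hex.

P[0]: D(K, 0x56) = 0x75.
P[1]: D(K, 0x62) = 0x81.
P[2]: D(K, 0x80) = 0x9F.

P[0] = 0x75, P[1] = 0x81, P[2] = 0x9F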